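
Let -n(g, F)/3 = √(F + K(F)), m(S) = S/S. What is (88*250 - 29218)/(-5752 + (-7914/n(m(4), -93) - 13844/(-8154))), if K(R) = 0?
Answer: 5346759760949853/4269196657732834 - 26374962194253*I*√93/4269196657732834 ≈ 1.2524 - 0.059578*I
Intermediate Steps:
m(S) = 1
n(g, F) = -3*√F (n(g, F) = -3*√(F + 0) = -3*√F)
(88*250 - 29218)/(-5752 + (-7914/n(m(4), -93) - 13844/(-8154))) = (88*250 - 29218)/(-5752 + (-7914*I*√93/279 - 13844/(-8154))) = (22000 - 29218)/(-5752 + (-7914*I*√93/279 - 13844*(-1/8154))) = -7218/(-5752 + (-7914*I*√93/279 + 6922/4077)) = -7218/(-5752 + (-2638*I*√93/93 + 6922/4077)) = -7218/(-5752 + (6922/4077 - 2638*I*√93/93)) = -7218/(-23443982/4077 - 2638*I*√93/93)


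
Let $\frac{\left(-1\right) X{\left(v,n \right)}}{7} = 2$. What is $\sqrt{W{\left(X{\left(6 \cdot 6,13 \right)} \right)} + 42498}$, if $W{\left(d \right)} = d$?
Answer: $2 \sqrt{10621} \approx 206.12$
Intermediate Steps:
$X{\left(v,n \right)} = -14$ ($X{\left(v,n \right)} = \left(-7\right) 2 = -14$)
$\sqrt{W{\left(X{\left(6 \cdot 6,13 \right)} \right)} + 42498} = \sqrt{-14 + 42498} = \sqrt{42484} = 2 \sqrt{10621}$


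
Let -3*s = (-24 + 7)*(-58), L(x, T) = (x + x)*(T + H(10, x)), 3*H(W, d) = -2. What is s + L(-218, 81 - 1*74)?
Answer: -3090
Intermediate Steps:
H(W, d) = -⅔ (H(W, d) = (⅓)*(-2) = -⅔)
L(x, T) = 2*x*(-⅔ + T) (L(x, T) = (x + x)*(T - ⅔) = (2*x)*(-⅔ + T) = 2*x*(-⅔ + T))
s = -986/3 (s = -(-24 + 7)*(-58)/3 = -(-17)*(-58)/3 = -⅓*986 = -986/3 ≈ -328.67)
s + L(-218, 81 - 1*74) = -986/3 + (⅔)*(-218)*(-2 + 3*(81 - 1*74)) = -986/3 + (⅔)*(-218)*(-2 + 3*(81 - 74)) = -986/3 + (⅔)*(-218)*(-2 + 3*7) = -986/3 + (⅔)*(-218)*(-2 + 21) = -986/3 + (⅔)*(-218)*19 = -986/3 - 8284/3 = -3090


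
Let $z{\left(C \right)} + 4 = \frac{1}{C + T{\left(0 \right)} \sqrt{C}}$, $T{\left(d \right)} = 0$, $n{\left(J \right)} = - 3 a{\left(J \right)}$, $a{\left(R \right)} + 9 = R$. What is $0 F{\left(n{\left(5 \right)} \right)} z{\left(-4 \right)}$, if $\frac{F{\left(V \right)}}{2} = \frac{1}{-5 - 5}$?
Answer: $0$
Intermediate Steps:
$a{\left(R \right)} = -9 + R$
$n{\left(J \right)} = 27 - 3 J$ ($n{\left(J \right)} = - 3 \left(-9 + J\right) = 27 - 3 J$)
$F{\left(V \right)} = - \frac{1}{5}$ ($F{\left(V \right)} = \frac{2}{-5 - 5} = \frac{2}{-10} = 2 \left(- \frac{1}{10}\right) = - \frac{1}{5}$)
$z{\left(C \right)} = -4 + \frac{1}{C}$ ($z{\left(C \right)} = -4 + \frac{1}{C + 0 \sqrt{C}} = -4 + \frac{1}{C + 0} = -4 + \frac{1}{C}$)
$0 F{\left(n{\left(5 \right)} \right)} z{\left(-4 \right)} = 0 \left(- \frac{1}{5}\right) \left(-4 + \frac{1}{-4}\right) = 0 \left(-4 - \frac{1}{4}\right) = 0 \left(- \frac{17}{4}\right) = 0$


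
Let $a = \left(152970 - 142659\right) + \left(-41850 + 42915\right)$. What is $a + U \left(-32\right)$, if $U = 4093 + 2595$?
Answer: $-202640$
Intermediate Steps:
$U = 6688$
$a = 11376$ ($a = 10311 + 1065 = 11376$)
$a + U \left(-32\right) = 11376 + 6688 \left(-32\right) = 11376 - 214016 = -202640$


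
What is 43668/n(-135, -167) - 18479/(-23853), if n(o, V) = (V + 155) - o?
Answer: 347961907/977973 ≈ 355.80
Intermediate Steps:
n(o, V) = 155 + V - o (n(o, V) = (155 + V) - o = 155 + V - o)
43668/n(-135, -167) - 18479/(-23853) = 43668/(155 - 167 - 1*(-135)) - 18479/(-23853) = 43668/(155 - 167 + 135) - 18479*(-1/23853) = 43668/123 + 18479/23853 = 43668*(1/123) + 18479/23853 = 14556/41 + 18479/23853 = 347961907/977973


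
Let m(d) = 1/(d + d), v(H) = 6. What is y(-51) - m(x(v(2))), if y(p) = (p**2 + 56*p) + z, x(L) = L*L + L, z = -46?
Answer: -25285/84 ≈ -301.01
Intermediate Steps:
x(L) = L + L**2 (x(L) = L**2 + L = L + L**2)
m(d) = 1/(2*d)
y(p) = -46 + p**2 + 56*p (y(p) = (p**2 + 56*p) - 46 = -46 + p**2 + 56*p)
y(-51) - m(x(v(2))) = (-46 + (-51)**2 + 56*(-51)) - 1/(2*(6*(1 + 6))) = (-46 + 2601 - 2856) - 1/(2*(6*7)) = -301 - 1/(2*42) = -301 - 1*1/84 = -301 - 1/84 = -25285/84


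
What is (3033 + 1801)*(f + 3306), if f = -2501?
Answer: 3891370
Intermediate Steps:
(3033 + 1801)*(f + 3306) = (3033 + 1801)*(-2501 + 3306) = 4834*805 = 3891370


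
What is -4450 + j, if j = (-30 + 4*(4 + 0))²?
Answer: -4254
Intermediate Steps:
j = 196 (j = (-30 + 4*4)² = (-30 + 16)² = (-14)² = 196)
-4450 + j = -4450 + 196 = -4254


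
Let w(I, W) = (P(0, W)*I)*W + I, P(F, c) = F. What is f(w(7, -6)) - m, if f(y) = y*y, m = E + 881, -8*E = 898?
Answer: -2879/4 ≈ -719.75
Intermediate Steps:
E = -449/4 (E = -⅛*898 = -449/4 ≈ -112.25)
w(I, W) = I (w(I, W) = (0*I)*W + I = 0*W + I = 0 + I = I)
m = 3075/4 (m = -449/4 + 881 = 3075/4 ≈ 768.75)
f(y) = y²
f(w(7, -6)) - m = 7² - 1*3075/4 = 49 - 3075/4 = -2879/4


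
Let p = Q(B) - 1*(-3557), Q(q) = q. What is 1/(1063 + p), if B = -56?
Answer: 1/4564 ≈ 0.00021911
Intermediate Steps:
p = 3501 (p = -56 - 1*(-3557) = -56 + 3557 = 3501)
1/(1063 + p) = 1/(1063 + 3501) = 1/4564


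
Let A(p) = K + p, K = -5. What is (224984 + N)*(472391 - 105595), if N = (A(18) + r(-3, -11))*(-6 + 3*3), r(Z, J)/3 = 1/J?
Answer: 907909598224/11 ≈ 8.2537e+10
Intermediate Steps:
A(p) = -5 + p
r(Z, J) = 3/J
N = 420/11 (N = ((-5 + 18) + 3/(-11))*(-6 + 3*3) = (13 + 3*(-1/11))*(-6 + 9) = (13 - 3/11)*3 = (140/11)*3 = 420/11 ≈ 38.182)
(224984 + N)*(472391 - 105595) = (224984 + 420/11)*(472391 - 105595) = (2475244/11)*366796 = 907909598224/11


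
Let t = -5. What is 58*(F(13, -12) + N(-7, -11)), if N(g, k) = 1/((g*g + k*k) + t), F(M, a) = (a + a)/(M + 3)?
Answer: -14297/165 ≈ -86.648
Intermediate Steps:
F(M, a) = 2*a/(3 + M) (F(M, a) = (2*a)/(3 + M) = 2*a/(3 + M))
N(g, k) = 1/(-5 + g**2 + k**2) (N(g, k) = 1/((g*g + k*k) - 5) = 1/((g**2 + k**2) - 5) = 1/(-5 + g**2 + k**2))
58*(F(13, -12) + N(-7, -11)) = 58*(2*(-12)/(3 + 13) + 1/(-5 + (-7)**2 + (-11)**2)) = 58*(2*(-12)/16 + 1/(-5 + 49 + 121)) = 58*(2*(-12)*(1/16) + 1/165) = 58*(-3/2 + 1/165) = 58*(-493/330) = -14297/165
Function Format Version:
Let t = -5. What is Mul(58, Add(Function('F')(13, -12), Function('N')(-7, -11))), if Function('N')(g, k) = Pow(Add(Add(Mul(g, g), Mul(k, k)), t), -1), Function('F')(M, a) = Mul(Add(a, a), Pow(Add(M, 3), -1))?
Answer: Rational(-14297, 165) ≈ -86.648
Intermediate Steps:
Function('F')(M, a) = Mul(2, a, Pow(Add(3, M), -1)) (Function('F')(M, a) = Mul(Mul(2, a), Pow(Add(3, M), -1)) = Mul(2, a, Pow(Add(3, M), -1)))
Function('N')(g, k) = Pow(Add(-5, Pow(g, 2), Pow(k, 2)), -1) (Function('N')(g, k) = Pow(Add(Add(Mul(g, g), Mul(k, k)), -5), -1) = Pow(Add(Add(Pow(g, 2), Pow(k, 2)), -5), -1) = Pow(Add(-5, Pow(g, 2), Pow(k, 2)), -1))
Mul(58, Add(Function('F')(13, -12), Function('N')(-7, -11))) = Mul(58, Add(Mul(2, -12, Pow(Add(3, 13), -1)), Pow(Add(-5, Pow(-7, 2), Pow(-11, 2)), -1))) = Mul(58, Add(Mul(2, -12, Pow(16, -1)), Pow(Add(-5, 49, 121), -1))) = Mul(58, Add(Mul(2, -12, Rational(1, 16)), Pow(165, -1))) = Mul(58, Add(Rational(-3, 2), Rational(1, 165))) = Mul(58, Rational(-493, 330)) = Rational(-14297, 165)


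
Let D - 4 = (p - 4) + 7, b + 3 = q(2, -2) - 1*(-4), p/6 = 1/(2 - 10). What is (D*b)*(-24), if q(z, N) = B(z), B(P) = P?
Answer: -450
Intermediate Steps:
p = -¾ (p = 6/(2 - 10) = 6/(-8) = 6*(-⅛) = -¾ ≈ -0.75000)
q(z, N) = z
b = 3 (b = -3 + (2 - 1*(-4)) = -3 + (2 + 4) = -3 + 6 = 3)
D = 25/4 (D = 4 + ((-¾ - 4) + 7) = 4 + (-19/4 + 7) = 4 + 9/4 = 25/4 ≈ 6.2500)
(D*b)*(-24) = ((25/4)*3)*(-24) = (75/4)*(-24) = -450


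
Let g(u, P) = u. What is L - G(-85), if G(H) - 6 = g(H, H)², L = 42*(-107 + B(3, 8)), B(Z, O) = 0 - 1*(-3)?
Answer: -11599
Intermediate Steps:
B(Z, O) = 3 (B(Z, O) = 0 + 3 = 3)
L = -4368 (L = 42*(-107 + 3) = 42*(-104) = -4368)
G(H) = 6 + H²
L - G(-85) = -4368 - (6 + (-85)²) = -4368 - (6 + 7225) = -4368 - 1*7231 = -4368 - 7231 = -11599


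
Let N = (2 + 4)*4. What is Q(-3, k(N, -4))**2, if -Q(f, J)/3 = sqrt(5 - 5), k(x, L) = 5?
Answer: 0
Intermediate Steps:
N = 24 (N = 6*4 = 24)
Q(f, J) = 0 (Q(f, J) = -3*sqrt(5 - 5) = -3*sqrt(0) = -3*0 = 0)
Q(-3, k(N, -4))**2 = 0**2 = 0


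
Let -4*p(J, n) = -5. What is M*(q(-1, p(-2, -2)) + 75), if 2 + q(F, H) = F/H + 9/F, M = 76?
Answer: 24016/5 ≈ 4803.2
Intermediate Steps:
p(J, n) = 5/4 (p(J, n) = -1/4*(-5) = 5/4)
q(F, H) = -2 + 9/F + F/H (q(F, H) = -2 + (F/H + 9/F) = -2 + (9/F + F/H) = -2 + 9/F + F/H)
M*(q(-1, p(-2, -2)) + 75) = 76*((-2 + 9/(-1) - 1/5/4) + 75) = 76*((-2 + 9*(-1) - 1*4/5) + 75) = 76*((-2 - 9 - 4/5) + 75) = 76*(-59/5 + 75) = 76*(316/5) = 24016/5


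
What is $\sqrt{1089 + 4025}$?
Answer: $\sqrt{5114} \approx 71.512$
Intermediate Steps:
$\sqrt{1089 + 4025} = \sqrt{5114}$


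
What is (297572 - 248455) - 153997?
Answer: -104880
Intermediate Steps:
(297572 - 248455) - 153997 = 49117 - 153997 = -104880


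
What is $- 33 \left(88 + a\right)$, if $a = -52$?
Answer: $-1188$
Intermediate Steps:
$- 33 \left(88 + a\right) = - 33 \left(88 - 52\right) = \left(-33\right) 36 = -1188$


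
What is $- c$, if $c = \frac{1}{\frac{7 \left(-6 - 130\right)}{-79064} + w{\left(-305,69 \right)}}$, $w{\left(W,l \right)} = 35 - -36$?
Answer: $- \frac{9883}{701812} \approx -0.014082$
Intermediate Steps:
$w{\left(W,l \right)} = 71$ ($w{\left(W,l \right)} = 35 + 36 = 71$)
$c = \frac{9883}{701812}$ ($c = \frac{1}{\frac{7 \left(-6 - 130\right)}{-79064} + 71} = \frac{1}{7 \left(-136\right) \left(- \frac{1}{79064}\right) + 71} = \frac{1}{\left(-952\right) \left(- \frac{1}{79064}\right) + 71} = \frac{1}{\frac{119}{9883} + 71} = \frac{1}{\frac{701812}{9883}} = \frac{9883}{701812} \approx 0.014082$)
$- c = \left(-1\right) \frac{9883}{701812} = - \frac{9883}{701812}$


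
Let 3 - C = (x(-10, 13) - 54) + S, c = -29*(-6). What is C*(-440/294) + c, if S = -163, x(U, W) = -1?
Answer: -23042/147 ≈ -156.75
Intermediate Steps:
c = 174
C = 221 (C = 3 - ((-1 - 54) - 163) = 3 - (-55 - 163) = 3 - 1*(-218) = 3 + 218 = 221)
C*(-440/294) + c = 221*(-440/294) + 174 = 221*(-440*1/294) + 174 = 221*(-220/147) + 174 = -48620/147 + 174 = -23042/147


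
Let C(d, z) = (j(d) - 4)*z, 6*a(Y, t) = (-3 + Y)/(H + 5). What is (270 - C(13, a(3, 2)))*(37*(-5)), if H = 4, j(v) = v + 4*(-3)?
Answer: -49950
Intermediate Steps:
j(v) = -12 + v (j(v) = v - 12 = -12 + v)
a(Y, t) = -1/18 + Y/54 (a(Y, t) = ((-3 + Y)/(4 + 5))/6 = ((-3 + Y)/9)/6 = ((-3 + Y)*(⅑))/6 = (-⅓ + Y/9)/6 = -1/18 + Y/54)
C(d, z) = z*(-16 + d) (C(d, z) = ((-12 + d) - 4)*z = (-16 + d)*z = z*(-16 + d))
(270 - C(13, a(3, 2)))*(37*(-5)) = (270 - (-1/18 + (1/54)*3)*(-16 + 13))*(37*(-5)) = (270 - (-1/18 + 1/18)*(-3))*(-185) = (270 - 0*(-3))*(-185) = (270 - 1*0)*(-185) = (270 + 0)*(-185) = 270*(-185) = -49950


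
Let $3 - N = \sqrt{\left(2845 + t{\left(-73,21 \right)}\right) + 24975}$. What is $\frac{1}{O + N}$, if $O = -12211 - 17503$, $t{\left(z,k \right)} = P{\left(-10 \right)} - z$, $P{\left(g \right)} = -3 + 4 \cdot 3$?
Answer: $- \frac{29711}{882715619} + \frac{\sqrt{27902}}{882715619} \approx -3.3469 \cdot 10^{-5}$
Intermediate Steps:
$P{\left(g \right)} = 9$ ($P{\left(g \right)} = -3 + 12 = 9$)
$t{\left(z,k \right)} = 9 - z$
$N = 3 - \sqrt{27902}$ ($N = 3 - \sqrt{\left(2845 + \left(9 - -73\right)\right) + 24975} = 3 - \sqrt{\left(2845 + \left(9 + 73\right)\right) + 24975} = 3 - \sqrt{\left(2845 + 82\right) + 24975} = 3 - \sqrt{2927 + 24975} = 3 - \sqrt{27902} \approx -164.04$)
$O = -29714$
$\frac{1}{O + N} = \frac{1}{-29714 + \left(3 - \sqrt{27902}\right)} = \frac{1}{-29711 - \sqrt{27902}}$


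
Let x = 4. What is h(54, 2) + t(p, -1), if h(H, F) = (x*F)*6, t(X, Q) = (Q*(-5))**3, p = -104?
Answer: 173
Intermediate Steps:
t(X, Q) = -125*Q**3 (t(X, Q) = (-5*Q)**3 = -125*Q**3)
h(H, F) = 24*F (h(H, F) = (4*F)*6 = 24*F)
h(54, 2) + t(p, -1) = 24*2 - 125*(-1)**3 = 48 - 125*(-1) = 48 + 125 = 173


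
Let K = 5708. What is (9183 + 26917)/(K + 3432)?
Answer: 1805/457 ≈ 3.9497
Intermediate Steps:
(9183 + 26917)/(K + 3432) = (9183 + 26917)/(5708 + 3432) = 36100/9140 = 36100*(1/9140) = 1805/457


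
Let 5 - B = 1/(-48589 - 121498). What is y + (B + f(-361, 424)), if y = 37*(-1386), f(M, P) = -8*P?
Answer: -9298486202/170087 ≈ -54669.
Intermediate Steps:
y = -51282
B = 850436/170087 (B = 5 - 1/(-48589 - 121498) = 5 - 1/(-170087) = 5 - 1*(-1/170087) = 5 + 1/170087 = 850436/170087 ≈ 5.0000)
y + (B + f(-361, 424)) = -51282 + (850436/170087 - 8*424) = -51282 + (850436/170087 - 3392) = -51282 - 576084668/170087 = -9298486202/170087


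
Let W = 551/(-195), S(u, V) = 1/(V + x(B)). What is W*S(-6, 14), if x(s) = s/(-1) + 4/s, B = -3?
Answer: -551/3055 ≈ -0.18036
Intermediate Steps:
x(s) = -s + 4/s (x(s) = s*(-1) + 4/s = -s + 4/s)
S(u, V) = 1/(5/3 + V) (S(u, V) = 1/(V + (-1*(-3) + 4/(-3))) = 1/(V + (3 + 4*(-⅓))) = 1/(V + (3 - 4/3)) = 1/(V + 5/3) = 1/(5/3 + V))
W = -551/195 (W = 551*(-1/195) = -551/195 ≈ -2.8256)
W*S(-6, 14) = -551/(65*(5 + 3*14)) = -551/(65*(5 + 42)) = -551/(65*47) = -551/195*3/47 = -551/3055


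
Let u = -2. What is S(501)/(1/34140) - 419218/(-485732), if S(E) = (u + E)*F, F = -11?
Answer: -45511742712751/242866 ≈ -1.8739e+8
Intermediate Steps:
S(E) = 22 - 11*E (S(E) = (-2 + E)*(-11) = 22 - 11*E)
S(501)/(1/34140) - 419218/(-485732) = (22 - 11*501)/(1/34140) - 419218/(-485732) = (22 - 5511)/(1/34140) - 419218*(-1/485732) = -5489*34140 + 209609/242866 = -187394460 + 209609/242866 = -45511742712751/242866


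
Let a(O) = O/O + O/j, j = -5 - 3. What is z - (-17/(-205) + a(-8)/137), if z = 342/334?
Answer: 4345122/4690195 ≈ 0.92643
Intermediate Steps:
j = -8
a(O) = 1 - O/8 (a(O) = O/O + O/(-8) = 1 + O*(-⅛) = 1 - O/8)
z = 171/167 (z = 342*(1/334) = 171/167 ≈ 1.0240)
z - (-17/(-205) + a(-8)/137) = 171/167 - (-17/(-205) + (1 - ⅛*(-8))/137) = 171/167 - (-17*(-1/205) + (1 + 1)*(1/137)) = 171/167 - (17/205 + 2*(1/137)) = 171/167 - (17/205 + 2/137) = 171/167 - 1*2739/28085 = 171/167 - 2739/28085 = 4345122/4690195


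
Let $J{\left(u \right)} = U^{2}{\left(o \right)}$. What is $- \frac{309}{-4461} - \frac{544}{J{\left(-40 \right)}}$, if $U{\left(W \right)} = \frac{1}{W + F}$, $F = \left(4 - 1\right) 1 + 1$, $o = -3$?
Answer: $- \frac{808825}{1487} \approx -543.93$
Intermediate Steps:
$F = 4$ ($F = 3 \cdot 1 + 1 = 3 + 1 = 4$)
$U{\left(W \right)} = \frac{1}{4 + W}$ ($U{\left(W \right)} = \frac{1}{W + 4} = \frac{1}{4 + W}$)
$J{\left(u \right)} = 1$ ($J{\left(u \right)} = \left(\frac{1}{4 - 3}\right)^{2} = \left(1^{-1}\right)^{2} = 1^{2} = 1$)
$- \frac{309}{-4461} - \frac{544}{J{\left(-40 \right)}} = - \frac{309}{-4461} - \frac{544}{1} = \left(-309\right) \left(- \frac{1}{4461}\right) - 544 = \frac{103}{1487} - 544 = - \frac{808825}{1487}$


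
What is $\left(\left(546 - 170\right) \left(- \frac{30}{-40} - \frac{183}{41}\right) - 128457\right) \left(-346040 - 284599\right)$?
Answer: $\frac{3357511315137}{41} \approx 8.1891 \cdot 10^{10}$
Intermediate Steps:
$\left(\left(546 - 170\right) \left(- \frac{30}{-40} - \frac{183}{41}\right) - 128457\right) \left(-346040 - 284599\right) = \left(\left(546 - 170\right) \left(\left(-30\right) \left(- \frac{1}{40}\right) - \frac{183}{41}\right) - 128457\right) \left(-630639\right) = \left(376 \left(\frac{3}{4} - \frac{183}{41}\right) - 128457\right) \left(-630639\right) = \left(376 \left(- \frac{609}{164}\right) - 128457\right) \left(-630639\right) = \left(- \frac{57246}{41} - 128457\right) \left(-630639\right) = \left(- \frac{5323983}{41}\right) \left(-630639\right) = \frac{3357511315137}{41}$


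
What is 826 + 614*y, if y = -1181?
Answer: -724308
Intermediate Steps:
826 + 614*y = 826 + 614*(-1181) = 826 - 725134 = -724308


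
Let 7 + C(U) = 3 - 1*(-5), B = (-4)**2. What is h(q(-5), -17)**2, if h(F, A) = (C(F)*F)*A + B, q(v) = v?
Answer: 10201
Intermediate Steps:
B = 16
C(U) = 1 (C(U) = -7 + (3 - 1*(-5)) = -7 + (3 + 5) = -7 + 8 = 1)
h(F, A) = 16 + A*F (h(F, A) = (1*F)*A + 16 = F*A + 16 = A*F + 16 = 16 + A*F)
h(q(-5), -17)**2 = (16 - 17*(-5))**2 = (16 + 85)**2 = 101**2 = 10201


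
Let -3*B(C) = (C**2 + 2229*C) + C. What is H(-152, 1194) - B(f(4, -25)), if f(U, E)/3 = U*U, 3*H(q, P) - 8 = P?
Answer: 110546/3 ≈ 36849.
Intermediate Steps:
H(q, P) = 8/3 + P/3
f(U, E) = 3*U**2 (f(U, E) = 3*(U*U) = 3*U**2)
B(C) = -2230*C/3 - C**2/3 (B(C) = -((C**2 + 2229*C) + C)/3 = -(C**2 + 2230*C)/3 = -2230*C/3 - C**2/3)
H(-152, 1194) - B(f(4, -25)) = (8/3 + (1/3)*1194) - (-1)*3*4**2*(2230 + 3*4**2)/3 = (8/3 + 398) - (-1)*3*16*(2230 + 3*16)/3 = 1202/3 - (-1)*48*(2230 + 48)/3 = 1202/3 - (-1)*48*2278/3 = 1202/3 - 1*(-36448) = 1202/3 + 36448 = 110546/3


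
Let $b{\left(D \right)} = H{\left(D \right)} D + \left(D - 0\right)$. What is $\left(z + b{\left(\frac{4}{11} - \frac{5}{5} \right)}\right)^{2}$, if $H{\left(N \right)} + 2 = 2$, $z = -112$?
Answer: $\frac{1535121}{121} \approx 12687.0$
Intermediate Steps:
$H{\left(N \right)} = 0$ ($H{\left(N \right)} = -2 + 2 = 0$)
$b{\left(D \right)} = D$ ($b{\left(D \right)} = 0 D + \left(D - 0\right) = 0 + \left(D + 0\right) = 0 + D = D$)
$\left(z + b{\left(\frac{4}{11} - \frac{5}{5} \right)}\right)^{2} = \left(-112 + \left(\frac{4}{11} - \frac{5}{5}\right)\right)^{2} = \left(-112 + \left(4 \cdot \frac{1}{11} - 1\right)\right)^{2} = \left(-112 + \left(\frac{4}{11} - 1\right)\right)^{2} = \left(-112 - \frac{7}{11}\right)^{2} = \left(- \frac{1239}{11}\right)^{2} = \frac{1535121}{121}$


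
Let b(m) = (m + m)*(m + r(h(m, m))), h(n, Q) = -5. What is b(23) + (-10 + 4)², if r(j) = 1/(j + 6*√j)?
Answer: 44808/41 - 276*I*√5/205 ≈ 1092.9 - 3.0105*I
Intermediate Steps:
b(m) = 2*m*(m + 1/(-5 + 6*I*√5)) (b(m) = (m + m)*(m + 1/(-5 + 6*√(-5))) = (2*m)*(m + 1/(-5 + 6*(I*√5))) = (2*m)*(m + 1/(-5 + 6*I*√5)) = 2*m*(m + 1/(-5 + 6*I*√5)))
b(23) + (-10 + 4)² = (2*23² - 2/41*23 - 12/205*I*23*√5) + (-10 + 4)² = (2*529 - 46/41 - 276*I*√5/205) + (-6)² = (1058 - 46/41 - 276*I*√5/205) + 36 = (43332/41 - 276*I*√5/205) + 36 = 44808/41 - 276*I*√5/205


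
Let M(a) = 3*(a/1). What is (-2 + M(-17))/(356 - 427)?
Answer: 53/71 ≈ 0.74648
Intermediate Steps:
M(a) = 3*a (M(a) = 3*(a*1) = 3*a)
(-2 + M(-17))/(356 - 427) = (-2 + 3*(-17))/(356 - 427) = (-2 - 51)/(-71) = -53*(-1/71) = 53/71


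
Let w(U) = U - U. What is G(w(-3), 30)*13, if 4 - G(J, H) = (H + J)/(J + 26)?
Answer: 37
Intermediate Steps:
w(U) = 0
G(J, H) = 4 - (H + J)/(26 + J) (G(J, H) = 4 - (H + J)/(J + 26) = 4 - (H + J)/(26 + J))
G(w(-3), 30)*13 = ((104 - 1*30 + 3*0)/(26 + 0))*13 = ((104 - 30 + 0)/26)*13 = ((1/26)*74)*13 = (37/13)*13 = 37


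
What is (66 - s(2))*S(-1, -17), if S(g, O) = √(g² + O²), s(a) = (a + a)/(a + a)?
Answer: 65*√290 ≈ 1106.9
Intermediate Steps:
s(a) = 1 (s(a) = (2*a)/((2*a)) = (2*a)*(1/(2*a)) = 1)
S(g, O) = √(O² + g²)
(66 - s(2))*S(-1, -17) = (66 - 1*1)*√((-17)² + (-1)²) = (66 - 1)*√(289 + 1) = 65*√290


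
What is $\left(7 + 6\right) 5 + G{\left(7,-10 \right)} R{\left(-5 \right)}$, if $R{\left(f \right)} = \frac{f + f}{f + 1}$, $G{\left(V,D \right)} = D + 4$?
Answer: $50$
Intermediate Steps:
$G{\left(V,D \right)} = 4 + D$
$R{\left(f \right)} = \frac{2 f}{1 + f}$
$\left(7 + 6\right) 5 + G{\left(7,-10 \right)} R{\left(-5 \right)} = \left(7 + 6\right) 5 + \left(4 - 10\right) 2 \left(-5\right) \frac{1}{1 - 5} = 13 \cdot 5 - 6 \cdot 2 \left(-5\right) \frac{1}{-4} = 65 - 6 \cdot 2 \left(-5\right) \left(- \frac{1}{4}\right) = 65 - 15 = 50$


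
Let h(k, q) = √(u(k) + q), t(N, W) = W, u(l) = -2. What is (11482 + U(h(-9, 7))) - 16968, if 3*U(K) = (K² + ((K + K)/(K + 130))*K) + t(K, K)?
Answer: -55594427/10137 + 3377*√5/10137 ≈ -5483.6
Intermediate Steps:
h(k, q) = √(-2 + q)
U(K) = K/3 + K²/3 + 2*K²/(3*(130 + K)) (U(K) = ((K² + ((K + K)/(K + 130))*K) + K)/3 = ((K² + ((2*K)/(130 + K))*K) + K)/3 = ((K² + (2*K/(130 + K))*K) + K)/3 = ((K² + 2*K²/(130 + K)) + K)/3 = (K + K² + 2*K²/(130 + K))/3 = K/3 + K²/3 + 2*K²/(3*(130 + K)))
(11482 + U(h(-9, 7))) - 16968 = (11482 + √(-2 + 7)*(130 + (√(-2 + 7))² + 133*√(-2 + 7))/(3*(130 + √(-2 + 7)))) - 16968 = (11482 + √5*(130 + (√5)² + 133*√5)/(3*(130 + √5))) - 16968 = (11482 + √5*(130 + 5 + 133*√5)/(3*(130 + √5))) - 16968 = (11482 + √5*(135 + 133*√5)/(3*(130 + √5))) - 16968 = -5486 + √5*(135 + 133*√5)/(3*(130 + √5))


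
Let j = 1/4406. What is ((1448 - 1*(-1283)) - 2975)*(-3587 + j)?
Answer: 1928127162/2203 ≈ 8.7523e+5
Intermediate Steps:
j = 1/4406 ≈ 0.00022696
((1448 - 1*(-1283)) - 2975)*(-3587 + j) = ((1448 - 1*(-1283)) - 2975)*(-3587 + 1/4406) = ((1448 + 1283) - 2975)*(-15804321/4406) = (2731 - 2975)*(-15804321/4406) = -244*(-15804321/4406) = 1928127162/2203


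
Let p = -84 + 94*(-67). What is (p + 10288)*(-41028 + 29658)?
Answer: -44411220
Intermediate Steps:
p = -6382 (p = -84 - 6298 = -6382)
(p + 10288)*(-41028 + 29658) = (-6382 + 10288)*(-41028 + 29658) = 3906*(-11370) = -44411220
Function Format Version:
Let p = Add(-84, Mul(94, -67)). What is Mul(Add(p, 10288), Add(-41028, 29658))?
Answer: -44411220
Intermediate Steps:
p = -6382 (p = Add(-84, -6298) = -6382)
Mul(Add(p, 10288), Add(-41028, 29658)) = Mul(Add(-6382, 10288), Add(-41028, 29658)) = Mul(3906, -11370) = -44411220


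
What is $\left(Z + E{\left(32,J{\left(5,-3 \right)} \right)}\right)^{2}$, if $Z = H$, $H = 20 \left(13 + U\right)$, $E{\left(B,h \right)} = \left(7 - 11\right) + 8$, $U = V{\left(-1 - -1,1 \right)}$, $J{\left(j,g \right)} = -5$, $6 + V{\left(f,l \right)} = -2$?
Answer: $10816$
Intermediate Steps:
$V{\left(f,l \right)} = -8$ ($V{\left(f,l \right)} = -6 - 2 = -8$)
$U = -8$
$E{\left(B,h \right)} = 4$ ($E{\left(B,h \right)} = -4 + 8 = 4$)
$H = 100$ ($H = 20 \left(13 - 8\right) = 20 \cdot 5 = 100$)
$Z = 100$
$\left(Z + E{\left(32,J{\left(5,-3 \right)} \right)}\right)^{2} = \left(100 + 4\right)^{2} = 104^{2} = 10816$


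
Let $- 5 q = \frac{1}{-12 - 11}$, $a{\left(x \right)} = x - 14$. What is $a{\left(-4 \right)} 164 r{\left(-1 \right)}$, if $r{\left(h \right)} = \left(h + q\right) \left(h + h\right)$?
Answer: $- \frac{673056}{115} \approx -5852.7$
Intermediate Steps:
$a{\left(x \right)} = -14 + x$
$q = \frac{1}{115}$ ($q = - \frac{1}{5 \left(-12 - 11\right)} = - \frac{1}{5 \left(-23\right)} = \left(- \frac{1}{5}\right) \left(- \frac{1}{23}\right) = \frac{1}{115} \approx 0.0086956$)
$r{\left(h \right)} = 2 h \left(\frac{1}{115} + h\right)$ ($r{\left(h \right)} = \left(h + \frac{1}{115}\right) \left(h + h\right) = \left(\frac{1}{115} + h\right) 2 h = 2 h \left(\frac{1}{115} + h\right)$)
$a{\left(-4 \right)} 164 r{\left(-1 \right)} = \left(-14 - 4\right) 164 \cdot \frac{2}{115} \left(-1\right) \left(1 + 115 \left(-1\right)\right) = \left(-18\right) 164 \cdot \frac{2}{115} \left(-1\right) \left(1 - 115\right) = - 2952 \cdot \frac{2}{115} \left(-1\right) \left(-114\right) = \left(-2952\right) \frac{228}{115} = - \frac{673056}{115}$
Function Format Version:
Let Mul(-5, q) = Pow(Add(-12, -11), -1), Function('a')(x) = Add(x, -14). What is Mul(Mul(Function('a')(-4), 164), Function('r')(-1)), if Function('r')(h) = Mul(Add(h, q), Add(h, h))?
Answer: Rational(-673056, 115) ≈ -5852.7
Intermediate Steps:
Function('a')(x) = Add(-14, x)
q = Rational(1, 115) (q = Mul(Rational(-1, 5), Pow(Add(-12, -11), -1)) = Mul(Rational(-1, 5), Pow(-23, -1)) = Mul(Rational(-1, 5), Rational(-1, 23)) = Rational(1, 115) ≈ 0.0086956)
Function('r')(h) = Mul(2, h, Add(Rational(1, 115), h)) (Function('r')(h) = Mul(Add(h, Rational(1, 115)), Add(h, h)) = Mul(Add(Rational(1, 115), h), Mul(2, h)) = Mul(2, h, Add(Rational(1, 115), h)))
Mul(Mul(Function('a')(-4), 164), Function('r')(-1)) = Mul(Mul(Add(-14, -4), 164), Mul(Rational(2, 115), -1, Add(1, Mul(115, -1)))) = Mul(Mul(-18, 164), Mul(Rational(2, 115), -1, Add(1, -115))) = Mul(-2952, Mul(Rational(2, 115), -1, -114)) = Mul(-2952, Rational(228, 115)) = Rational(-673056, 115)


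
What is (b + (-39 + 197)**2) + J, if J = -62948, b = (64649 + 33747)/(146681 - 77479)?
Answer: -1314235186/34601 ≈ -37983.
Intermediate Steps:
b = 49198/34601 (b = 98396/69202 = 98396*(1/69202) = 49198/34601 ≈ 1.4219)
(b + (-39 + 197)**2) + J = (49198/34601 + (-39 + 197)**2) - 62948 = (49198/34601 + 158**2) - 62948 = (49198/34601 + 24964) - 62948 = 863828562/34601 - 62948 = -1314235186/34601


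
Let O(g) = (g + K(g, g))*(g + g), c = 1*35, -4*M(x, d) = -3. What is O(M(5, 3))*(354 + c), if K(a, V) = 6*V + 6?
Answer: 52515/8 ≈ 6564.4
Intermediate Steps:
M(x, d) = 3/4 (M(x, d) = -1/4*(-3) = 3/4)
c = 35
K(a, V) = 6 + 6*V
O(g) = 2*g*(6 + 7*g) (O(g) = (g + (6 + 6*g))*(g + g) = (6 + 7*g)*(2*g) = 2*g*(6 + 7*g))
O(M(5, 3))*(354 + c) = (2*(3/4)*(6 + 7*(3/4)))*(354 + 35) = (2*(3/4)*(6 + 21/4))*389 = (2*(3/4)*(45/4))*389 = (135/8)*389 = 52515/8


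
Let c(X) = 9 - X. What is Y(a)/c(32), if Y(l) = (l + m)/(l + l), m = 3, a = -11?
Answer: -4/253 ≈ -0.015810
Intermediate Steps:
Y(l) = (3 + l)/(2*l) (Y(l) = (l + 3)/(l + l) = (3 + l)/((2*l)) = (3 + l)*(1/(2*l)) = (3 + l)/(2*l))
Y(a)/c(32) = ((1/2)*(3 - 11)/(-11))/(9 - 1*32) = ((1/2)*(-1/11)*(-8))/(9 - 32) = (4/11)/(-23) = (4/11)*(-1/23) = -4/253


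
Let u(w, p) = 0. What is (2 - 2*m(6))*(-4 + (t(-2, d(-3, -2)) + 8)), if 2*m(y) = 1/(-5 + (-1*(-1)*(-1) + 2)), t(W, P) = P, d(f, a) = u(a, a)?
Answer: 9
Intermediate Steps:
d(f, a) = 0
m(y) = -⅛ (m(y) = 1/(2*(-5 + (-1*(-1)*(-1) + 2))) = 1/(2*(-5 + (1*(-1) + 2))) = 1/(2*(-5 + (-1 + 2))) = 1/(2*(-5 + 1)) = (½)/(-4) = (½)*(-¼) = -⅛)
(2 - 2*m(6))*(-4 + (t(-2, d(-3, -2)) + 8)) = (2 - 2*(-⅛))*(-4 + (0 + 8)) = (2 + ¼)*(-4 + 8) = (9/4)*4 = 9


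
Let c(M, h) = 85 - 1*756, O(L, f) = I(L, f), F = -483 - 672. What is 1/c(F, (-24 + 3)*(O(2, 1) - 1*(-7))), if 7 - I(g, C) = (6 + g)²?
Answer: -1/671 ≈ -0.0014903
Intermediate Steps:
F = -1155
I(g, C) = 7 - (6 + g)²
O(L, f) = 7 - (6 + L)²
c(M, h) = -671 (c(M, h) = 85 - 756 = -671)
1/c(F, (-24 + 3)*(O(2, 1) - 1*(-7))) = 1/(-671) = -1/671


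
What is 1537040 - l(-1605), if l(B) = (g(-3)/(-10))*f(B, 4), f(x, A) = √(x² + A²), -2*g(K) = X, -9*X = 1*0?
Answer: 1537040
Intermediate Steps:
X = 0 (X = -0/9 = -⅑*0 = 0)
g(K) = 0 (g(K) = -½*0 = 0)
f(x, A) = √(A² + x²)
l(B) = 0 (l(B) = (0/(-10))*√(4² + B²) = (0*(-⅒))*√(16 + B²) = 0*√(16 + B²) = 0)
1537040 - l(-1605) = 1537040 - 1*0 = 1537040 + 0 = 1537040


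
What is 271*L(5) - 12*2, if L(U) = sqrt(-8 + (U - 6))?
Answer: -24 + 813*I ≈ -24.0 + 813.0*I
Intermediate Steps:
L(U) = sqrt(-14 + U) (L(U) = sqrt(-8 + (-6 + U)) = sqrt(-14 + U))
271*L(5) - 12*2 = 271*sqrt(-14 + 5) - 12*2 = 271*sqrt(-9) - 24 = 271*(3*I) - 24 = 813*I - 24 = -24 + 813*I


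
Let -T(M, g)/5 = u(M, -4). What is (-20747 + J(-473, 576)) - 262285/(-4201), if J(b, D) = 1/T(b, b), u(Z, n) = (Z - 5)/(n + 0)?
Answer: -103840563492/5020195 ≈ -20685.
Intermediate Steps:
u(Z, n) = (-5 + Z)/n
T(M, g) = -25/4 + 5*M/4 (T(M, g) = -5*(-5 + M)/(-4) = -(-5)*(-5 + M)/4 = -5*(5/4 - M/4) = -25/4 + 5*M/4)
J(b, D) = 1/(-25/4 + 5*b/4)
(-20747 + J(-473, 576)) - 262285/(-4201) = (-20747 + 4/(5*(-5 - 473))) - 262285/(-4201) = (-20747 + (4/5)/(-478)) - 262285*(-1/4201) = (-20747 + (4/5)*(-1/478)) + 262285/4201 = (-20747 - 2/1195) + 262285/4201 = -24792667/1195 + 262285/4201 = -103840563492/5020195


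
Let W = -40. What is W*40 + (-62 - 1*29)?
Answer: -1691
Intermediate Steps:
W*40 + (-62 - 1*29) = -40*40 + (-62 - 1*29) = -1600 + (-62 - 29) = -1600 - 91 = -1691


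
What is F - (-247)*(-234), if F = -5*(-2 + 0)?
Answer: -57788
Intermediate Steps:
F = 10 (F = -5*(-2) = 10)
F - (-247)*(-234) = 10 - (-247)*(-234) = 10 - 247*234 = 10 - 57798 = -57788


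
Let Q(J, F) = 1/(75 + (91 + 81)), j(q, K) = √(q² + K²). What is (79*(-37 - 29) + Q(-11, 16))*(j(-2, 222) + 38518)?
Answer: -49605675926/247 - 2575714*√12322/247 ≈ -2.0199e+8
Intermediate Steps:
j(q, K) = √(K² + q²)
Q(J, F) = 1/247 (Q(J, F) = 1/(75 + 172) = 1/247)
(79*(-37 - 29) + Q(-11, 16))*(j(-2, 222) + 38518) = (79*(-37 - 29) + 1/247)*(√(222² + (-2)²) + 38518) = (79*(-66) + 1/247)*(√(49284 + 4) + 38518) = (-5214 + 1/247)*(√49288 + 38518) = -1287857*(2*√12322 + 38518)/247 = -1287857*(38518 + 2*√12322)/247 = -49605675926/247 - 2575714*√12322/247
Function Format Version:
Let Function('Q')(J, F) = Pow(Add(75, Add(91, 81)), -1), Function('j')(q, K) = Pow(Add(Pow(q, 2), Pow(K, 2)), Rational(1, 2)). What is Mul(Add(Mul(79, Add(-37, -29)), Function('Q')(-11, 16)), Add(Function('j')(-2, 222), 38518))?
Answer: Add(Rational(-49605675926, 247), Mul(Rational(-2575714, 247), Pow(12322, Rational(1, 2)))) ≈ -2.0199e+8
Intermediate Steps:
Function('j')(q, K) = Pow(Add(Pow(K, 2), Pow(q, 2)), Rational(1, 2))
Function('Q')(J, F) = Rational(1, 247) (Function('Q')(J, F) = Pow(Add(75, 172), -1) = Pow(247, -1) = Rational(1, 247))
Mul(Add(Mul(79, Add(-37, -29)), Function('Q')(-11, 16)), Add(Function('j')(-2, 222), 38518)) = Mul(Add(Mul(79, Add(-37, -29)), Rational(1, 247)), Add(Pow(Add(Pow(222, 2), Pow(-2, 2)), Rational(1, 2)), 38518)) = Mul(Add(Mul(79, -66), Rational(1, 247)), Add(Pow(Add(49284, 4), Rational(1, 2)), 38518)) = Mul(Add(-5214, Rational(1, 247)), Add(Pow(49288, Rational(1, 2)), 38518)) = Mul(Rational(-1287857, 247), Add(Mul(2, Pow(12322, Rational(1, 2))), 38518)) = Mul(Rational(-1287857, 247), Add(38518, Mul(2, Pow(12322, Rational(1, 2))))) = Add(Rational(-49605675926, 247), Mul(Rational(-2575714, 247), Pow(12322, Rational(1, 2))))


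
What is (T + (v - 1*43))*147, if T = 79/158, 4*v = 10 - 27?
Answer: -27489/4 ≈ -6872.3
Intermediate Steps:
v = -17/4 (v = (10 - 27)/4 = (¼)*(-17) = -17/4 ≈ -4.2500)
T = ½ (T = 79*(1/158) = ½ ≈ 0.50000)
(T + (v - 1*43))*147 = (½ + (-17/4 - 1*43))*147 = (½ + (-17/4 - 43))*147 = (½ - 189/4)*147 = -187/4*147 = -27489/4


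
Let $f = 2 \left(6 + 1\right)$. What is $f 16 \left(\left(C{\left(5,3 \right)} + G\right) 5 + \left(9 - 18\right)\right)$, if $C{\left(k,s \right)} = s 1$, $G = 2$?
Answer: $3584$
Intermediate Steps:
$C{\left(k,s \right)} = s$
$f = 14$ ($f = 2 \cdot 7 = 14$)
$f 16 \left(\left(C{\left(5,3 \right)} + G\right) 5 + \left(9 - 18\right)\right) = 14 \cdot 16 \left(\left(3 + 2\right) 5 + \left(9 - 18\right)\right) = 224 \left(5 \cdot 5 - 9\right) = 224 \left(25 - 9\right) = 224 \cdot 16 = 3584$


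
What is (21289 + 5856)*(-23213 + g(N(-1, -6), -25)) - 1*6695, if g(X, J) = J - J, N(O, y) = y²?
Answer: -630123580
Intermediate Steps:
g(X, J) = 0
(21289 + 5856)*(-23213 + g(N(-1, -6), -25)) - 1*6695 = (21289 + 5856)*(-23213 + 0) - 1*6695 = 27145*(-23213) - 6695 = -630116885 - 6695 = -630123580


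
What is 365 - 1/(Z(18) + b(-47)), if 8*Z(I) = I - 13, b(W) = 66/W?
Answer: 107321/293 ≈ 366.28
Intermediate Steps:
Z(I) = -13/8 + I/8 (Z(I) = (I - 13)/8 = (-13 + I)/8 = -13/8 + I/8)
365 - 1/(Z(18) + b(-47)) = 365 - 1/((-13/8 + (⅛)*18) + 66/(-47)) = 365 - 1/((-13/8 + 9/4) + 66*(-1/47)) = 365 - 1/(5/8 - 66/47) = 365 - 1/(-293/376) = 365 - 1*(-376/293) = 365 + 376/293 = 107321/293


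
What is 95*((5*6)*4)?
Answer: 11400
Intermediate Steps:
95*((5*6)*4) = 95*(30*4) = 95*120 = 11400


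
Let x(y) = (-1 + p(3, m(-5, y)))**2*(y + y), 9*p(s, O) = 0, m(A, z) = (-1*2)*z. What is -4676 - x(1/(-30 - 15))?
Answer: -210418/45 ≈ -4676.0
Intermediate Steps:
m(A, z) = -2*z
p(s, O) = 0 (p(s, O) = (1/9)*0 = 0)
x(y) = 2*y (x(y) = (-1 + 0)**2*(y + y) = (-1)**2*(2*y) = 1*(2*y) = 2*y)
-4676 - x(1/(-30 - 15)) = -4676 - 2/(-30 - 15) = -4676 - 2/(-45) = -4676 - 2*(-1)/45 = -4676 - 1*(-2/45) = -4676 + 2/45 = -210418/45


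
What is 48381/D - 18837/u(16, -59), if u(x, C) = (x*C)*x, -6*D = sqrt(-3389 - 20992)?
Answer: 18837/15104 + 32254*I*sqrt(301)/301 ≈ 1.2472 + 1859.1*I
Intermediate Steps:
D = -3*I*sqrt(301)/2 (D = -sqrt(-3389 - 20992)/6 = -3*I*sqrt(301)/2 ≈ -26.024*I)
u(x, C) = C*x**2 (u(x, C) = (C*x)*x = C*x**2)
48381/D - 18837/u(16, -59) = 48381/((-3*I*sqrt(301)/2)) - 18837/((-59*16**2)) = 48381*(2*I*sqrt(301)/903) - 18837/((-59*256)) = 32254*I*sqrt(301)/301 - 18837/(-15104) = 32254*I*sqrt(301)/301 - 18837*(-1/15104) = 32254*I*sqrt(301)/301 + 18837/15104 = 18837/15104 + 32254*I*sqrt(301)/301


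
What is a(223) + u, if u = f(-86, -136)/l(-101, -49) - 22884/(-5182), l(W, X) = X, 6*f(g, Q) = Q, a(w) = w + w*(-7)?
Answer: -507755264/380877 ≈ -1333.1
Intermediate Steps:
a(w) = -6*w (a(w) = w - 7*w = -6*w)
f(g, Q) = Q/6
u = 1858162/380877 (u = ((⅙)*(-136))/(-49) - 22884/(-5182) = -68/3*(-1/49) - 22884*(-1/5182) = 68/147 + 11442/2591 = 1858162/380877 ≈ 4.8786)
a(223) + u = -6*223 + 1858162/380877 = -1338 + 1858162/380877 = -507755264/380877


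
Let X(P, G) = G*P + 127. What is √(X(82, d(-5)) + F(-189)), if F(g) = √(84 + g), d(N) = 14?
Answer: √(1275 + I*√105) ≈ 35.707 + 0.1435*I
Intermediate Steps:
X(P, G) = 127 + G*P
√(X(82, d(-5)) + F(-189)) = √((127 + 14*82) + √(84 - 189)) = √((127 + 1148) + √(-105)) = √(1275 + I*√105)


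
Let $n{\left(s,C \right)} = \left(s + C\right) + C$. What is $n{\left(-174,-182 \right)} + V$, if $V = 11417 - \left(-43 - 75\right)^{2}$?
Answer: $-3045$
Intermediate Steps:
$n{\left(s,C \right)} = s + 2 C$ ($n{\left(s,C \right)} = \left(C + s\right) + C = s + 2 C$)
$V = -2507$ ($V = 11417 - \left(-118\right)^{2} = 11417 - 13924 = -2507$)
$n{\left(-174,-182 \right)} + V = \left(-174 + 2 \left(-182\right)\right) - 2507 = \left(-174 - 364\right) - 2507 = -538 - 2507 = -3045$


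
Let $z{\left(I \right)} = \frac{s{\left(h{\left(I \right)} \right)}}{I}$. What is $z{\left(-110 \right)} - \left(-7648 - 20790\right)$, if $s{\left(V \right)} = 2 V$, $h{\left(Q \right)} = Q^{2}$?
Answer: $28218$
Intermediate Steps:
$z{\left(I \right)} = 2 I$ ($z{\left(I \right)} = \frac{2 I^{2}}{I} = 2 I$)
$z{\left(-110 \right)} - \left(-7648 - 20790\right) = 2 \left(-110\right) - \left(-7648 - 20790\right) = -220 - \left(-7648 - 20790\right) = -220 - -28438 = -220 + 28438 = 28218$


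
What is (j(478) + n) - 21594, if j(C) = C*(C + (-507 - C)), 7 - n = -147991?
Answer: -115942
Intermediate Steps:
n = 147998 (n = 7 - 1*(-147991) = 7 + 147991 = 147998)
j(C) = -507*C (j(C) = C*(-507) = -507*C)
(j(478) + n) - 21594 = (-507*478 + 147998) - 21594 = (-242346 + 147998) - 21594 = -94348 - 21594 = -115942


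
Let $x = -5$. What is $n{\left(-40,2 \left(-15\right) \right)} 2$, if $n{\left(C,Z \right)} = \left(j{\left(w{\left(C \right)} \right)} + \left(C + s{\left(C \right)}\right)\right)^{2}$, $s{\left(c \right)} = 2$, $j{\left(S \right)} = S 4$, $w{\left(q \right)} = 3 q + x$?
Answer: $578888$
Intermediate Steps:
$w{\left(q \right)} = -5 + 3 q$ ($w{\left(q \right)} = 3 q - 5 = -5 + 3 q$)
$j{\left(S \right)} = 4 S$
$n{\left(C,Z \right)} = \left(-18 + 13 C\right)^{2}$ ($n{\left(C,Z \right)} = \left(4 \left(-5 + 3 C\right) + \left(C + 2\right)\right)^{2} = \left(\left(-20 + 12 C\right) + \left(2 + C\right)\right)^{2} = \left(-18 + 13 C\right)^{2}$)
$n{\left(-40,2 \left(-15\right) \right)} 2 = \left(-18 + 13 \left(-40\right)\right)^{2} \cdot 2 = \left(-18 - 520\right)^{2} \cdot 2 = \left(-538\right)^{2} \cdot 2 = 289444 \cdot 2 = 578888$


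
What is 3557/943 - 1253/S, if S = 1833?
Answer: 5338402/1728519 ≈ 3.0884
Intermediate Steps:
3557/943 - 1253/S = 3557/943 - 1253/1833 = 5338402/1728519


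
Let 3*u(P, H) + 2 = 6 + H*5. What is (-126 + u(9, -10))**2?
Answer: 179776/9 ≈ 19975.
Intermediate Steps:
u(P, H) = 4/3 + 5*H/3 (u(P, H) = -2/3 + (6 + H*5)/3 = -2/3 + (6 + 5*H)/3 = -2/3 + (2 + 5*H/3) = 4/3 + 5*H/3)
(-126 + u(9, -10))**2 = (-126 + (4/3 + (5/3)*(-10)))**2 = (-126 + (4/3 - 50/3))**2 = (-126 - 46/3)**2 = (-424/3)**2 = 179776/9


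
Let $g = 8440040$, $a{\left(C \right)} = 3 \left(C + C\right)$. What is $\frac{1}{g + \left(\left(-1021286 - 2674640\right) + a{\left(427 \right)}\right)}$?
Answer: $\frac{1}{4746676} \approx 2.1067 \cdot 10^{-7}$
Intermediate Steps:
$a{\left(C \right)} = 6 C$ ($a{\left(C \right)} = 3 \cdot 2 C = 6 C$)
$\frac{1}{g + \left(\left(-1021286 - 2674640\right) + a{\left(427 \right)}\right)} = \frac{1}{8440040 + \left(\left(-1021286 - 2674640\right) + 6 \cdot 427\right)} = \frac{1}{8440040 + \left(-3695926 + 2562\right)} = \frac{1}{8440040 - 3693364} = \frac{1}{4746676}$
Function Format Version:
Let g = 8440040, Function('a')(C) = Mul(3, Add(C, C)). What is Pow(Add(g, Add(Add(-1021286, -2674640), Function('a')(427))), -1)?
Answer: Rational(1, 4746676) ≈ 2.1067e-7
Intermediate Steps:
Function('a')(C) = Mul(6, C) (Function('a')(C) = Mul(3, Mul(2, C)) = Mul(6, C))
Pow(Add(g, Add(Add(-1021286, -2674640), Function('a')(427))), -1) = Pow(Add(8440040, Add(Add(-1021286, -2674640), Mul(6, 427))), -1) = Pow(Add(8440040, Add(-3695926, 2562)), -1) = Pow(Add(8440040, -3693364), -1) = Pow(4746676, -1) = Rational(1, 4746676)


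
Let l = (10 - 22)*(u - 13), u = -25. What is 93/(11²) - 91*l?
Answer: -5020923/121 ≈ -41495.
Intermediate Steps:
l = 456 (l = (10 - 22)*(-25 - 13) = -12*(-38) = 456)
93/(11²) - 91*l = 93/(11²) - 91*456 = 93/121 - 41496 = -5020923/121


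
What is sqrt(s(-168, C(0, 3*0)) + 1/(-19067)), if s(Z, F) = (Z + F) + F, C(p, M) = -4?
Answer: I*sqrt(63984905131)/19067 ≈ 13.266*I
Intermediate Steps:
s(Z, F) = Z + 2*F (s(Z, F) = (F + Z) + F = Z + 2*F)
sqrt(s(-168, C(0, 3*0)) + 1/(-19067)) = sqrt((-168 + 2*(-4)) + 1/(-19067)) = sqrt((-168 - 8) - 1/19067) = sqrt(-176 - 1/19067) = sqrt(-3355793/19067) = I*sqrt(63984905131)/19067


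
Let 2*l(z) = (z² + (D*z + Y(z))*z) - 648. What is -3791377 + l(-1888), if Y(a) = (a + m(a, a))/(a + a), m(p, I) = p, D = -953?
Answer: -1700515589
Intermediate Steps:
Y(a) = 1 (Y(a) = (a + a)/(a + a) = (2*a)/((2*a)) = (2*a)*(1/(2*a)) = 1)
l(z) = -324 + z²/2 + z*(1 - 953*z)/2 (l(z) = ((z² + (-953*z + 1)*z) - 648)/2 = ((z² + (1 - 953*z)*z) - 648)/2 = ((z² + z*(1 - 953*z)) - 648)/2 = (-648 + z² + z*(1 - 953*z))/2 = -324 + z²/2 + z*(1 - 953*z)/2)
-3791377 + l(-1888) = -3791377 + (-324 + (½)*(-1888) - 476*(-1888)²) = -3791377 + (-324 - 944 - 476*3564544) = -3791377 + (-324 - 944 - 1696722944) = -3791377 - 1696724212 = -1700515589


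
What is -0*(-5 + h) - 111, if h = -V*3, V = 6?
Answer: -111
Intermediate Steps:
h = -18 (h = -1*6*3 = -6*3 = -18)
-0*(-5 + h) - 111 = -0*(-5 - 18) - 111 = -0*(-23) - 111 = -40*0 - 111 = 0 - 111 = -111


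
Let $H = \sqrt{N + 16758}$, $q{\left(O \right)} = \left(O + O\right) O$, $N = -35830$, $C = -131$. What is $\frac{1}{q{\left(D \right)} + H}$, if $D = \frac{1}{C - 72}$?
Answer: $\frac{41209}{16193860510018} - \frac{3396363362 i \sqrt{298}}{8096930255009} \approx 2.5447 \cdot 10^{-9} - 0.0072411 i$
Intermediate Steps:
$D = - \frac{1}{203}$ ($D = \frac{1}{-131 - 72} = \frac{1}{-203} = - \frac{1}{203} \approx -0.0049261$)
$q{\left(O \right)} = 2 O^{2}$ ($q{\left(O \right)} = 2 O O = 2 O^{2}$)
$H = 8 i \sqrt{298}$ ($H = \sqrt{-35830 + 16758} = \sqrt{-19072} = 8 i \sqrt{298} \approx 138.1 i$)
$\frac{1}{q{\left(D \right)} + H} = \frac{1}{2 \left(- \frac{1}{203}\right)^{2} + 8 i \sqrt{298}} = \frac{1}{2 \cdot \frac{1}{41209} + 8 i \sqrt{298}} = \frac{1}{\frac{2}{41209} + 8 i \sqrt{298}}$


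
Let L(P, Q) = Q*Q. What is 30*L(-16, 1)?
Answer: 30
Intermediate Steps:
L(P, Q) = Q**2
30*L(-16, 1) = 30*1**2 = 30*1 = 30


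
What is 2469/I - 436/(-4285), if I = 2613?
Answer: 3906311/3732235 ≈ 1.0466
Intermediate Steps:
2469/I - 436/(-4285) = 2469/2613 - 436/(-4285) = 2469*(1/2613) - 436*(-1/4285) = 823/871 + 436/4285 = 3906311/3732235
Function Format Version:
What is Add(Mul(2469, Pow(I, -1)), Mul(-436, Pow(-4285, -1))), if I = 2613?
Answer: Rational(3906311, 3732235) ≈ 1.0466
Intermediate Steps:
Add(Mul(2469, Pow(I, -1)), Mul(-436, Pow(-4285, -1))) = Add(Mul(2469, Pow(2613, -1)), Mul(-436, Pow(-4285, -1))) = Add(Mul(2469, Rational(1, 2613)), Mul(-436, Rational(-1, 4285))) = Add(Rational(823, 871), Rational(436, 4285)) = Rational(3906311, 3732235)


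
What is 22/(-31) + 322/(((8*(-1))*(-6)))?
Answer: 4463/744 ≈ 5.9987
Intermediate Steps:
22/(-31) + 322/(((8*(-1))*(-6))) = 22*(-1/31) + 322/((-8*(-6))) = -22/31 + 322/48 = -22/31 + 322*(1/48) = -22/31 + 161/24 = 4463/744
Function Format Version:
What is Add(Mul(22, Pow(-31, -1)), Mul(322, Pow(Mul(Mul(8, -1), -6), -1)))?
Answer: Rational(4463, 744) ≈ 5.9987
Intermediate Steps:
Add(Mul(22, Pow(-31, -1)), Mul(322, Pow(Mul(Mul(8, -1), -6), -1))) = Add(Mul(22, Rational(-1, 31)), Mul(322, Pow(Mul(-8, -6), -1))) = Add(Rational(-22, 31), Mul(322, Pow(48, -1))) = Add(Rational(-22, 31), Mul(322, Rational(1, 48))) = Add(Rational(-22, 31), Rational(161, 24)) = Rational(4463, 744)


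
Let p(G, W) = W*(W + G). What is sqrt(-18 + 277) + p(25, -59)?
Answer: 2006 + sqrt(259) ≈ 2022.1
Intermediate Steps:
p(G, W) = W*(G + W)
sqrt(-18 + 277) + p(25, -59) = sqrt(-18 + 277) - 59*(25 - 59) = sqrt(259) - 59*(-34) = sqrt(259) + 2006 = 2006 + sqrt(259)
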